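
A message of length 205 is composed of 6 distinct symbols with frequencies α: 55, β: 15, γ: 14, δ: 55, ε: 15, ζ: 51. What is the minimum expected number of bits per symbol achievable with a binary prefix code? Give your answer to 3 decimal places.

Probabilities are the counts divided by 205.
Repeatedly combine the two least-probable nodes; the expected code length is the sum of the merged weights.
merge 14/205 + 3/41 → 29/205
merge 3/41 + 29/205 → 44/205
merge 44/205 + 51/205 → 19/41
merge 11/41 + 11/41 → 22/41
merge 19/41 + 22/41 → 1
L = 29/205 + 44/205 + 19/41 + 22/41 + 1 = 483/205 ≈ 2.356 bits/symbol.

2.356 bits/symbol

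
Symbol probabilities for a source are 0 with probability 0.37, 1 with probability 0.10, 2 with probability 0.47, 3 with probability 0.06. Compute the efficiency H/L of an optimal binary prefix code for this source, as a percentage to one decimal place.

95.8%

Entropy H = −Σ p log₂ p ≈ 1.6184 bits.
Huffman merges: 3/50+1/10→4/25; 4/25+37/100→53/100; 47/100+53/100→1. L = 169/100 ≈ 1.6900.
Efficiency = H/L = 1.6184/1.6900 = 95.8%.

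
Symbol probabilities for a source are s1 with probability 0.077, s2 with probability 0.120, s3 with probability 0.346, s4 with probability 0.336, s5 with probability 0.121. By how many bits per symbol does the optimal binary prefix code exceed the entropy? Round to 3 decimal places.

Entropy H = −Σ p log₂ p ≈ 2.0790 bits.
Huffman merges: 77/1000+3/25→197/1000; 121/1000+197/1000→159/500; 159/500+42/125→327/500; 173/500+327/500→1. L = 2169/1000 ≈ 2.1690.
L − H = 2.1690 − 2.0790 = 0.090 bits.

0.090 bits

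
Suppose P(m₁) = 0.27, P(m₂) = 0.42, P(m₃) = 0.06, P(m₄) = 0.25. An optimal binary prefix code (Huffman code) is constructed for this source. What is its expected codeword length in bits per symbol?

1.89 bits/symbol

Repeatedly combine the two least-probable nodes; the expected code length is the sum of the merged weights.
merge 3/50 + 1/4 → 31/100
merge 27/100 + 31/100 → 29/50
merge 21/50 + 29/50 → 1
L = 31/100 + 29/50 + 1 = 189/100 = 1.89 bits/symbol.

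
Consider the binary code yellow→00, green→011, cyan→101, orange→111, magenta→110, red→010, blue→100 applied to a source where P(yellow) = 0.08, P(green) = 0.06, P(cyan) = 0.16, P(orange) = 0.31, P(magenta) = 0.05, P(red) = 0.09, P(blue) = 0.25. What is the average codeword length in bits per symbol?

2.92 bits/symbol

L̄ = Σ pᵢ·ℓᵢ = 0.08·2 + 0.06·3 + 0.16·3 + 0.31·3 + 0.05·3 + 0.09·3 + 0.25·3 = 2.92 bits/symbol.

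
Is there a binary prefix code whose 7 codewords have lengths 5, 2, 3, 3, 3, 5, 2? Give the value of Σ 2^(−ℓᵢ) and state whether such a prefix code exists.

0.9375; yes

With common denominator 2^5 = 32: Σ 2^(−ℓᵢ) = 1/32 + 8/32 + 4/32 + 4/32 + 4/32 + 1/32 + 8/32 = 30/32 = 0.9375.
Kraft's inequality requires Σ ≤ 1; here Σ = 0.9375 ≤ 1, so such a prefix code exists.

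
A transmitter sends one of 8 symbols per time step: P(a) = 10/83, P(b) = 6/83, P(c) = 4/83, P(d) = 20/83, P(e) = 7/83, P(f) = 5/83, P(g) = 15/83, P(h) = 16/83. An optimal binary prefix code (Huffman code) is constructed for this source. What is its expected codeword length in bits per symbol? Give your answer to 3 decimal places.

2.831 bits/symbol

Repeatedly combine the two least-probable nodes; the expected code length is the sum of the merged weights.
merge 4/83 + 5/83 → 9/83
merge 6/83 + 7/83 → 13/83
merge 9/83 + 10/83 → 19/83
merge 13/83 + 15/83 → 28/83
merge 16/83 + 19/83 → 35/83
merge 20/83 + 28/83 → 48/83
merge 35/83 + 48/83 → 1
L = 9/83 + 13/83 + 19/83 + 28/83 + 35/83 + 48/83 + 1 = 235/83 ≈ 2.831 bits/symbol.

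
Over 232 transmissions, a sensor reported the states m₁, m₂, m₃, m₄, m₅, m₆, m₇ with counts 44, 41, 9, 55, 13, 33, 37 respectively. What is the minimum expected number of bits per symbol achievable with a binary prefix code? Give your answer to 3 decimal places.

2.668 bits/symbol

Probabilities are the counts divided by 232.
Repeatedly combine the two least-probable nodes; the expected code length is the sum of the merged weights.
merge 9/232 + 13/232 → 11/116
merge 11/116 + 33/232 → 55/232
merge 37/232 + 41/232 → 39/116
merge 11/58 + 55/232 → 99/232
merge 55/232 + 39/116 → 133/232
merge 99/232 + 133/232 → 1
L = 11/116 + 55/232 + 39/116 + 99/232 + 133/232 + 1 = 619/232 ≈ 2.668 bits/symbol.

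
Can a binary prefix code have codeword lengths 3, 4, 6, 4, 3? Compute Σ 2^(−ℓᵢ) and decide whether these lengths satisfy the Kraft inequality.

With common denominator 2^6 = 64: Σ 2^(−ℓᵢ) = 8/64 + 4/64 + 1/64 + 4/64 + 8/64 = 25/64 = 0.390625.
Kraft's inequality requires Σ ≤ 1; here Σ = 0.390625 ≤ 1, so such a prefix code exists.

0.390625; yes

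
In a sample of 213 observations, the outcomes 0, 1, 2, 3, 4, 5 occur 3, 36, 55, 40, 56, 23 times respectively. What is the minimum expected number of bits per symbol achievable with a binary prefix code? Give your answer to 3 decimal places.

Probabilities are the counts divided by 213.
Repeatedly combine the two least-probable nodes; the expected code length is the sum of the merged weights.
merge 1/71 + 23/213 → 26/213
merge 26/213 + 12/71 → 62/213
merge 40/213 + 55/213 → 95/213
merge 56/213 + 62/213 → 118/213
merge 95/213 + 118/213 → 1
L = 26/213 + 62/213 + 95/213 + 118/213 + 1 = 514/213 ≈ 2.413 bits/symbol.

2.413 bits/symbol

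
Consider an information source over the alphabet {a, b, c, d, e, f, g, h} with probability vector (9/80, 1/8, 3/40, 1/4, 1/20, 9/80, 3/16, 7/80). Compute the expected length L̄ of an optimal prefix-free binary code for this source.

2.875 bits/symbol

Repeatedly combine the two least-probable nodes; the expected code length is the sum of the merged weights.
merge 1/20 + 3/40 → 1/8
merge 7/80 + 9/80 → 1/5
merge 9/80 + 1/8 → 19/80
merge 1/8 + 3/16 → 5/16
merge 1/5 + 19/80 → 7/16
merge 1/4 + 5/16 → 9/16
merge 7/16 + 9/16 → 1
L = 1/8 + 1/5 + 19/80 + 5/16 + 7/16 + 9/16 + 1 = 23/8 = 2.875 bits/symbol.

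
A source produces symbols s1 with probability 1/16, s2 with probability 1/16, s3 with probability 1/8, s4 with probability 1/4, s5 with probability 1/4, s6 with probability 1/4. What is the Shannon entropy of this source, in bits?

2.375 bits

Each probability is a power of 1/2, so log₂(1/p) is an integer.
H = Σ p·log₂(1/p) = 1/16·4 + 1/16·4 + 1/8·3 + 1/4·2 + 1/4·2 + 1/4·2 = 2.375 bits.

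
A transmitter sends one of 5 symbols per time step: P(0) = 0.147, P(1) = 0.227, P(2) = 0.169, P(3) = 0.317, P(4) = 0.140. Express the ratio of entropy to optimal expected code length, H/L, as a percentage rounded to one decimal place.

98.3%

Entropy H = −Σ p log₂ p ≈ 2.2482 bits.
Huffman merges: 7/50+147/1000→287/1000; 169/1000+227/1000→99/250; 287/1000+317/1000→151/250; 99/250+151/250→1. L = 2287/1000 ≈ 2.2870.
Efficiency = H/L = 2.2482/2.2870 = 98.3%.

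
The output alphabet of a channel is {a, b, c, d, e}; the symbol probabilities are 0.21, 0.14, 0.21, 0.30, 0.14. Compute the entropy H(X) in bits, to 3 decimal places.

2.261 bits

H = −Σ pᵢ log₂ pᵢ.
−0.21·log₂(0.21) = 0.4728
−0.14·log₂(0.14) = 0.3971
−0.21·log₂(0.21) = 0.4728
−0.30·log₂(0.30) = 0.5211
−0.14·log₂(0.14) = 0.3971
Sum ≈ 2.2610 → 2.261 bits.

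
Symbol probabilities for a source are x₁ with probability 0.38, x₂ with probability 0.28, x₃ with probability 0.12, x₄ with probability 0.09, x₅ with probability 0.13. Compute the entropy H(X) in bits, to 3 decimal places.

2.107 bits

H = −Σ pᵢ log₂ pᵢ.
−0.38·log₂(0.38) = 0.5305
−0.28·log₂(0.28) = 0.5142
−0.12·log₂(0.12) = 0.3671
−0.09·log₂(0.09) = 0.3127
−0.13·log₂(0.13) = 0.3826
Sum ≈ 2.1070 → 2.107 bits.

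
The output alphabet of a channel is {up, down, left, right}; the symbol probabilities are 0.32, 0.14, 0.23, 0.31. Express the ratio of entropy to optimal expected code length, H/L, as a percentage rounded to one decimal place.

96.7%

Entropy H = −Σ p log₂ p ≈ 1.9346 bits.
Huffman merges: 7/50+23/100→37/100; 31/100+8/25→63/100; 37/100+63/100→1. L = 2 ≈ 2.0000.
Efficiency = H/L = 1.9346/2.0000 = 96.7%.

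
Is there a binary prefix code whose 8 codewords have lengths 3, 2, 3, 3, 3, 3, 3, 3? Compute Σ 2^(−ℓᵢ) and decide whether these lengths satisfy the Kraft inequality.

With common denominator 2^3 = 8: Σ 2^(−ℓᵢ) = 1/8 + 2/8 + 1/8 + 1/8 + 1/8 + 1/8 + 1/8 + 1/8 = 9/8 = 1.125.
Kraft's inequality requires Σ ≤ 1; here Σ = 1.125 > 1, so no such prefix code exists.

1.125; no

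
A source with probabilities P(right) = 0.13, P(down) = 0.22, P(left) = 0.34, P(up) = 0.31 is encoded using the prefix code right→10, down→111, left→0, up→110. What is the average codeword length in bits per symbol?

L̄ = Σ pᵢ·ℓᵢ = 0.13·2 + 0.22·3 + 0.34·1 + 0.31·3 = 2.19 bits/symbol.

2.19 bits/symbol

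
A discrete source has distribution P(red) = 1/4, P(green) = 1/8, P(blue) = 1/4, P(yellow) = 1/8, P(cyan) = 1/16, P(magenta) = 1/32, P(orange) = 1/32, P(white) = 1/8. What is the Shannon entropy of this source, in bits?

2.6875 bits

Each probability is a power of 1/2, so log₂(1/p) is an integer.
H = Σ p·log₂(1/p) = 1/4·2 + 1/8·3 + 1/4·2 + 1/8·3 + 1/16·4 + 1/32·5 + 1/32·5 + 1/8·3 = 2.6875 bits.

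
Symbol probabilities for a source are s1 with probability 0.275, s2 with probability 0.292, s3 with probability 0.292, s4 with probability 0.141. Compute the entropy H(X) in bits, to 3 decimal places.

H = −Σ pᵢ log₂ pᵢ.
−0.275·log₂(0.275) = 0.5122
−0.292·log₂(0.292) = 0.5186
−0.292·log₂(0.292) = 0.5186
−0.141·log₂(0.141) = 0.3985
Sum ≈ 1.9478 → 1.948 bits.

1.948 bits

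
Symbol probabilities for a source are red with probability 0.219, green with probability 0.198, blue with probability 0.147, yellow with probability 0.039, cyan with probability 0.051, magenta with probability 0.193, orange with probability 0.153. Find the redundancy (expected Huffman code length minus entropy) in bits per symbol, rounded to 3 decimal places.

0.050 bits

Entropy H = −Σ p log₂ p ≈ 2.6230 bits.
Huffman merges: 39/1000+51/1000→9/100; 9/100+147/1000→237/1000; 153/1000+193/1000→173/500; 99/500+219/1000→417/1000; 237/1000+173/500→583/1000; 417/1000+583/1000→1. L = 2673/1000 ≈ 2.6730.
L − H = 2.6730 − 2.6230 = 0.050 bits.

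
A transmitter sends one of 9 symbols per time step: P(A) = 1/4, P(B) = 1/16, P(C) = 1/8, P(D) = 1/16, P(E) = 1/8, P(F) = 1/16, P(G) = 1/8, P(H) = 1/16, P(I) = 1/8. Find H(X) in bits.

Each probability is a power of 1/2, so log₂(1/p) is an integer.
H = Σ p·log₂(1/p) = 1/4·2 + 1/16·4 + 1/8·3 + 1/16·4 + 1/8·3 + 1/16·4 + 1/8·3 + 1/16·4 + 1/8·3 = 3 bits.

3 bits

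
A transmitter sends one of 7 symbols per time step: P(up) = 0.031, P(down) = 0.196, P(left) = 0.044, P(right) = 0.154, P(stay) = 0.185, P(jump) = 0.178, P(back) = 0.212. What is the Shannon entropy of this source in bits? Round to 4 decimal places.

2.5981 bits

H = −Σ pᵢ log₂ pᵢ.
−0.031·log₂(0.031) = 0.1554
−0.196·log₂(0.196) = 0.4608
−0.044·log₂(0.044) = 0.1983
−0.154·log₂(0.154) = 0.4156
−0.185·log₂(0.185) = 0.4504
−0.178·log₂(0.178) = 0.4432
−0.212·log₂(0.212) = 0.4744
Sum ≈ 2.5981 → 2.5981 bits.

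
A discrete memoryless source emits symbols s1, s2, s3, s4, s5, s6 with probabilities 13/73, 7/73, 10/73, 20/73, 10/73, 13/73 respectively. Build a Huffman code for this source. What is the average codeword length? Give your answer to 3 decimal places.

Repeatedly combine the two least-probable nodes; the expected code length is the sum of the merged weights.
merge 7/73 + 10/73 → 17/73
merge 10/73 + 13/73 → 23/73
merge 13/73 + 17/73 → 30/73
merge 20/73 + 23/73 → 43/73
merge 30/73 + 43/73 → 1
L = 17/73 + 23/73 + 30/73 + 43/73 + 1 = 186/73 ≈ 2.548 bits/symbol.

2.548 bits/symbol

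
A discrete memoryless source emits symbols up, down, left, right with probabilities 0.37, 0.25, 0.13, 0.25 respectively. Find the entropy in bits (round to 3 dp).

1.913 bits

H = −Σ pᵢ log₂ pᵢ.
−0.37·log₂(0.37) = 0.5307
−0.25·log₂(0.25) = 0.5000
−0.13·log₂(0.13) = 0.3826
−0.25·log₂(0.25) = 0.5000
Sum ≈ 1.9134 → 1.913 bits.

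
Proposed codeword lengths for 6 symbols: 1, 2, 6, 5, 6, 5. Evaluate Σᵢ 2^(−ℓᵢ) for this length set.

0.84375

With common denominator 2^6 = 64: Σ 2^(−ℓᵢ) = 32/64 + 16/64 + 1/64 + 2/64 + 1/64 + 2/64 = 54/64 = 0.84375.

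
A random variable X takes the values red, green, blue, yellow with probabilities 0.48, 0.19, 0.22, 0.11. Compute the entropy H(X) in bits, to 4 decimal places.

1.7944 bits

H = −Σ pᵢ log₂ pᵢ.
−0.48·log₂(0.48) = 0.5083
−0.19·log₂(0.19) = 0.4552
−0.22·log₂(0.22) = 0.4806
−0.11·log₂(0.11) = 0.3503
Sum ≈ 1.7944 → 1.7944 bits.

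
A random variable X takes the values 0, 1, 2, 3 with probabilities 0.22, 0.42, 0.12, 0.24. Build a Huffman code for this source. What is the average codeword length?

Repeatedly combine the two least-probable nodes; the expected code length is the sum of the merged weights.
merge 3/25 + 11/50 → 17/50
merge 6/25 + 17/50 → 29/50
merge 21/50 + 29/50 → 1
L = 17/50 + 29/50 + 1 = 48/25 = 1.92 bits/symbol.

1.92 bits/symbol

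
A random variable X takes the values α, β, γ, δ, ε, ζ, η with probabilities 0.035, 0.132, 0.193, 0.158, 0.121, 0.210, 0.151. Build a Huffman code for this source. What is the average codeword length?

2.753 bits/symbol

Repeatedly combine the two least-probable nodes; the expected code length is the sum of the merged weights.
merge 7/200 + 121/1000 → 39/250
merge 33/250 + 151/1000 → 283/1000
merge 39/250 + 79/500 → 157/500
merge 193/1000 + 21/100 → 403/1000
merge 283/1000 + 157/500 → 597/1000
merge 403/1000 + 597/1000 → 1
L = 39/250 + 283/1000 + 157/500 + 403/1000 + 597/1000 + 1 = 2753/1000 = 2.753 bits/symbol.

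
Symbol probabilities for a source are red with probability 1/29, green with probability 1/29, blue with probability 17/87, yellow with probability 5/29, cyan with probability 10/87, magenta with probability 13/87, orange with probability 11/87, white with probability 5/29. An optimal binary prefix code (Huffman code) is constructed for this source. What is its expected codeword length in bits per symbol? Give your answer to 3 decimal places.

Repeatedly combine the two least-probable nodes; the expected code length is the sum of the merged weights.
merge 1/29 + 1/29 → 2/29
merge 2/29 + 10/87 → 16/87
merge 11/87 + 13/87 → 8/29
merge 5/29 + 5/29 → 10/29
merge 16/87 + 17/87 → 11/29
merge 8/29 + 10/29 → 18/29
merge 11/29 + 18/29 → 1
L = 2/29 + 16/87 + 8/29 + 10/29 + 11/29 + 18/29 + 1 = 250/87 ≈ 2.874 bits/symbol.

2.874 bits/symbol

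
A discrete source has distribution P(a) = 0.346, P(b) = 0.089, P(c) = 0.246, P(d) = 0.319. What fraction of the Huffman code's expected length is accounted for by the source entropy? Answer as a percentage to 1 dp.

Entropy H = −Σ p log₂ p ≈ 1.8639 bits.
Huffman merges: 89/1000+123/500→67/200; 319/1000+67/200→327/500; 173/500+327/500→1. L = 1989/1000 ≈ 1.9890.
Efficiency = H/L = 1.8639/1.9890 = 93.7%.

93.7%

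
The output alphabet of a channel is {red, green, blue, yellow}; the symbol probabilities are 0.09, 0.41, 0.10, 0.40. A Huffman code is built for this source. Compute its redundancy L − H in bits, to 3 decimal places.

Entropy H = −Σ p log₂ p ≈ 1.7010 bits.
Huffman merges: 9/100+1/10→19/100; 19/100+2/5→59/100; 41/100+59/100→1. L = 89/50 ≈ 1.7800.
L − H = 1.7800 − 1.7010 = 0.079 bits.

0.079 bits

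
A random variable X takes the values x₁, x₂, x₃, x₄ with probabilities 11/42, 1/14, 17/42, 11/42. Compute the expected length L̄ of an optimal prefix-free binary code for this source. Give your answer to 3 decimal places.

Repeatedly combine the two least-probable nodes; the expected code length is the sum of the merged weights.
merge 1/14 + 11/42 → 1/3
merge 11/42 + 1/3 → 25/42
merge 17/42 + 25/42 → 1
L = 1/3 + 25/42 + 1 = 27/14 ≈ 1.929 bits/symbol.

1.929 bits/symbol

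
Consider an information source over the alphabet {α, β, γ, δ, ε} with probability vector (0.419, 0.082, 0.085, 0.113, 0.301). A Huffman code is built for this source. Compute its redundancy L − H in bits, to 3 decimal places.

Entropy H = −Σ p log₂ p ≈ 2.0008 bits.
Huffman merges: 41/500+17/200→167/1000; 113/1000+167/1000→7/25; 7/25+301/1000→581/1000; 419/1000+581/1000→1. L = 507/250 ≈ 2.0280.
L − H = 2.0280 − 2.0008 = 0.027 bits.

0.027 bits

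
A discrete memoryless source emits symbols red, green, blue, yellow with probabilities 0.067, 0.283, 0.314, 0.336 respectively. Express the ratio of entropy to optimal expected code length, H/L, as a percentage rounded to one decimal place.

91.5%

Entropy H = −Σ p log₂ p ≈ 1.8301 bits.
Huffman merges: 67/1000+283/1000→7/20; 157/500+42/125→13/20; 7/20+13/20→1. L = 2 ≈ 2.0000.
Efficiency = H/L = 1.8301/2.0000 = 91.5%.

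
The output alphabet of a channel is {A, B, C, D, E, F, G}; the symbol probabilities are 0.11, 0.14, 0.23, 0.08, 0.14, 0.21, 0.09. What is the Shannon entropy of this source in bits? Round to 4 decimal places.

2.7092 bits

H = −Σ pᵢ log₂ pᵢ.
−0.11·log₂(0.11) = 0.3503
−0.14·log₂(0.14) = 0.3971
−0.23·log₂(0.23) = 0.4877
−0.08·log₂(0.08) = 0.2915
−0.14·log₂(0.14) = 0.3971
−0.21·log₂(0.21) = 0.4728
−0.09·log₂(0.09) = 0.3127
Sum ≈ 2.7092 → 2.7092 bits.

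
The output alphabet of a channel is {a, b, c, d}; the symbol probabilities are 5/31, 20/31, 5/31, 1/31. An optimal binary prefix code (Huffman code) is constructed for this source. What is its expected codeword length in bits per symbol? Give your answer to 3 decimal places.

1.548 bits/symbol

Repeatedly combine the two least-probable nodes; the expected code length is the sum of the merged weights.
merge 1/31 + 5/31 → 6/31
merge 5/31 + 6/31 → 11/31
merge 11/31 + 20/31 → 1
L = 6/31 + 11/31 + 1 = 48/31 ≈ 1.548 bits/symbol.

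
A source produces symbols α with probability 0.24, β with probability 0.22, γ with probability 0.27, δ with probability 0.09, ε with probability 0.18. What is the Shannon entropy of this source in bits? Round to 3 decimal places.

H = −Σ pᵢ log₂ pᵢ.
−0.24·log₂(0.24) = 0.4941
−0.22·log₂(0.22) = 0.4806
−0.27·log₂(0.27) = 0.5100
−0.09·log₂(0.09) = 0.3127
−0.18·log₂(0.18) = 0.4453
Sum ≈ 2.2427 → 2.243 bits.

2.243 bits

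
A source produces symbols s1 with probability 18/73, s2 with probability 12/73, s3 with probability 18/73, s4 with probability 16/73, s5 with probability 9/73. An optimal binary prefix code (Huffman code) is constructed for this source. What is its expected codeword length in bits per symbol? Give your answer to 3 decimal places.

2.288 bits/symbol

Repeatedly combine the two least-probable nodes; the expected code length is the sum of the merged weights.
merge 9/73 + 12/73 → 21/73
merge 16/73 + 18/73 → 34/73
merge 18/73 + 21/73 → 39/73
merge 34/73 + 39/73 → 1
L = 21/73 + 34/73 + 39/73 + 1 = 167/73 ≈ 2.288 bits/symbol.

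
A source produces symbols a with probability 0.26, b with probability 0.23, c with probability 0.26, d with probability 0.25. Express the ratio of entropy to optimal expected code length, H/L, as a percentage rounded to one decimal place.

99.9%

Entropy H = −Σ p log₂ p ≈ 1.9982 bits.
Huffman merges: 23/100+1/4→12/25; 13/50+13/50→13/25; 12/25+13/25→1. L = 2 ≈ 2.0000.
Efficiency = H/L = 1.9982/2.0000 = 99.9%.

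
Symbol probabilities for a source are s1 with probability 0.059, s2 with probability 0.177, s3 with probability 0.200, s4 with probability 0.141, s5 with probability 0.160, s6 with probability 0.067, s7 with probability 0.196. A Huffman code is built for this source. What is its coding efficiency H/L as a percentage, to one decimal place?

Entropy H = −Σ p log₂ p ≈ 2.6911 bits.
Huffman merges: 59/1000+67/1000→63/500; 63/500+141/1000→267/1000; 4/25+177/1000→337/1000; 49/250+1/5→99/250; 267/1000+337/1000→151/250; 99/250+151/250→1. L = 273/100 ≈ 2.7300.
Efficiency = H/L = 2.6911/2.7300 = 98.6%.

98.6%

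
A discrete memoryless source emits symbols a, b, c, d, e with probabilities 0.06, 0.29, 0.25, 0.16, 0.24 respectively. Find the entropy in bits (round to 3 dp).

2.179 bits

H = −Σ pᵢ log₂ pᵢ.
−0.06·log₂(0.06) = 0.2435
−0.29·log₂(0.29) = 0.5179
−0.25·log₂(0.25) = 0.5000
−0.16·log₂(0.16) = 0.4230
−0.24·log₂(0.24) = 0.4941
Sum ≈ 2.1786 → 2.179 bits.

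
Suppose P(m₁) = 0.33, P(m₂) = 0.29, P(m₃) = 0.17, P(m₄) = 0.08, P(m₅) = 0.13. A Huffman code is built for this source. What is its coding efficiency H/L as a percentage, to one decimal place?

Entropy H = −Σ p log₂ p ≈ 2.1545 bits.
Huffman merges: 2/25+13/100→21/100; 17/100+21/100→19/50; 29/100+33/100→31/50; 19/50+31/50→1. L = 221/100 ≈ 2.2100.
Efficiency = H/L = 2.1545/2.2100 = 97.5%.

97.5%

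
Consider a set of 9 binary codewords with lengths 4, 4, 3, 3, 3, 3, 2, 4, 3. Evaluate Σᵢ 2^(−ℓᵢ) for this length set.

1.0625

With common denominator 2^4 = 16: Σ 2^(−ℓᵢ) = 1/16 + 1/16 + 2/16 + 2/16 + 2/16 + 2/16 + 4/16 + 1/16 + 2/16 = 17/16 = 1.0625.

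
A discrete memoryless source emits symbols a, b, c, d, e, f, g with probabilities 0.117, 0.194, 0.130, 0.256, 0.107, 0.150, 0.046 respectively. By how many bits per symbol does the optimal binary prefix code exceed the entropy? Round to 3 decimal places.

Entropy H = −Σ p log₂ p ≈ 2.6669 bits.
Huffman merges: 23/500+107/1000→153/1000; 117/1000+13/100→247/1000; 3/20+153/1000→303/1000; 97/500+247/1000→441/1000; 32/125+303/1000→559/1000; 441/1000+559/1000→1. L = 2703/1000 ≈ 2.7030.
L − H = 2.7030 − 2.6669 = 0.036 bits.

0.036 bits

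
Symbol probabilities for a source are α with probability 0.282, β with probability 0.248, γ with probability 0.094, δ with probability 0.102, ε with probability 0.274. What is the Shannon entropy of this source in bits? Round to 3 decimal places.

2.182 bits

H = −Σ pᵢ log₂ pᵢ.
−0.282·log₂(0.282) = 0.5150
−0.248·log₂(0.248) = 0.4989
−0.094·log₂(0.094) = 0.3207
−0.102·log₂(0.102) = 0.3359
−0.274·log₂(0.274) = 0.5118
Sum ≈ 2.1822 → 2.182 bits.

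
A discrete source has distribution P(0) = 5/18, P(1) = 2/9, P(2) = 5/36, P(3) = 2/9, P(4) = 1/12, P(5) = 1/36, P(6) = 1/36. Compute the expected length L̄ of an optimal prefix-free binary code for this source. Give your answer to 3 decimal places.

2.472 bits/symbol

Repeatedly combine the two least-probable nodes; the expected code length is the sum of the merged weights.
merge 1/36 + 1/36 → 1/18
merge 1/18 + 1/12 → 5/36
merge 5/36 + 5/36 → 5/18
merge 2/9 + 2/9 → 4/9
merge 5/18 + 5/18 → 5/9
merge 4/9 + 5/9 → 1
L = 1/18 + 5/36 + 5/18 + 4/9 + 5/9 + 1 = 89/36 ≈ 2.472 bits/symbol.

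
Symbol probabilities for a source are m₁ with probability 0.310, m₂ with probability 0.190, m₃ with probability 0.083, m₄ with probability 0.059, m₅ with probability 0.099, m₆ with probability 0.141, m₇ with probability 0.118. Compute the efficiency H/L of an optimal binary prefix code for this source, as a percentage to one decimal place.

Entropy H = −Σ p log₂ p ≈ 2.6106 bits.
Huffman merges: 59/1000+83/1000→71/500; 99/1000+59/500→217/1000; 141/1000+71/500→283/1000; 19/100+217/1000→407/1000; 283/1000+31/100→593/1000; 407/1000+593/1000→1. L = 1321/500 ≈ 2.6420.
Efficiency = H/L = 2.6106/2.6420 = 98.8%.

98.8%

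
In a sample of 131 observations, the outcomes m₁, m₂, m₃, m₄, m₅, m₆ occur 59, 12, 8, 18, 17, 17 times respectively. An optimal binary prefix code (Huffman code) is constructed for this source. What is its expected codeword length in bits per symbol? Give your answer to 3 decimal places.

2.252 bits/symbol

Probabilities are the counts divided by 131.
Repeatedly combine the two least-probable nodes; the expected code length is the sum of the merged weights.
merge 8/131 + 12/131 → 20/131
merge 17/131 + 17/131 → 34/131
merge 18/131 + 20/131 → 38/131
merge 34/131 + 38/131 → 72/131
merge 59/131 + 72/131 → 1
L = 20/131 + 34/131 + 38/131 + 72/131 + 1 = 295/131 ≈ 2.252 bits/symbol.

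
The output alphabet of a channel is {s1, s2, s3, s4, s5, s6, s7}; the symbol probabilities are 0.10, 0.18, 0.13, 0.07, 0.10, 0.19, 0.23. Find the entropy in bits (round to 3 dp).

H = −Σ pᵢ log₂ pᵢ.
−0.10·log₂(0.10) = 0.3322
−0.18·log₂(0.18) = 0.4453
−0.13·log₂(0.13) = 0.3826
−0.07·log₂(0.07) = 0.2686
−0.10·log₂(0.10) = 0.3322
−0.19·log₂(0.19) = 0.4552
−0.23·log₂(0.23) = 0.4877
Sum ≈ 2.7038 → 2.704 bits.

2.704 bits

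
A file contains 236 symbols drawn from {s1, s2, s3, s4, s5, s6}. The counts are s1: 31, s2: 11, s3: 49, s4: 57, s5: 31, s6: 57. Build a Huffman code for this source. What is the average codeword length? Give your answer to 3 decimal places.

Probabilities are the counts divided by 236.
Repeatedly combine the two least-probable nodes; the expected code length is the sum of the merged weights.
merge 11/236 + 31/236 → 21/118
merge 31/236 + 21/118 → 73/236
merge 49/236 + 57/236 → 53/118
merge 57/236 + 73/236 → 65/118
merge 53/118 + 65/118 → 1
L = 21/118 + 73/236 + 53/118 + 65/118 + 1 = 587/236 ≈ 2.487 bits/symbol.

2.487 bits/symbol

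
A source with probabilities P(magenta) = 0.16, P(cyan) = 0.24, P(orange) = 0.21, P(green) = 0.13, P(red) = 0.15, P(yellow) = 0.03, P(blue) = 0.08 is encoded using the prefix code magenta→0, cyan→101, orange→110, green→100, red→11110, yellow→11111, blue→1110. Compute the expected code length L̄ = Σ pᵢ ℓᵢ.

3.12 bits/symbol

L̄ = Σ pᵢ·ℓᵢ = 0.16·1 + 0.24·3 + 0.21·3 + 0.13·3 + 0.15·5 + 0.03·5 + 0.08·4 = 3.12 bits/symbol.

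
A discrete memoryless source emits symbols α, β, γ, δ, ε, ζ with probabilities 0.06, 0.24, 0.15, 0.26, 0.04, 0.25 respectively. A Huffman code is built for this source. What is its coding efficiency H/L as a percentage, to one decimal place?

Entropy H = −Σ p log₂ p ≈ 2.3393 bits.
Huffman merges: 1/25+3/50→1/10; 1/10+3/20→1/4; 6/25+1/4→49/100; 1/4+13/50→51/100; 49/100+51/100→1. L = 47/20 ≈ 2.3500.
Efficiency = H/L = 2.3393/2.3500 = 99.5%.

99.5%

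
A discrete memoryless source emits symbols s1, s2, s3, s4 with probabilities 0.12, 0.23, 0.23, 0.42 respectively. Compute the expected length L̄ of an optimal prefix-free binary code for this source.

1.93 bits/symbol

Repeatedly combine the two least-probable nodes; the expected code length is the sum of the merged weights.
merge 3/25 + 23/100 → 7/20
merge 23/100 + 7/20 → 29/50
merge 21/50 + 29/50 → 1
L = 7/20 + 29/50 + 1 = 193/100 = 1.93 bits/symbol.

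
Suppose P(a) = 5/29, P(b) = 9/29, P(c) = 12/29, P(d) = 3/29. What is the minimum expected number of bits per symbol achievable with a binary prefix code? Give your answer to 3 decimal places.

1.862 bits/symbol

Repeatedly combine the two least-probable nodes; the expected code length is the sum of the merged weights.
merge 3/29 + 5/29 → 8/29
merge 8/29 + 9/29 → 17/29
merge 12/29 + 17/29 → 1
L = 8/29 + 17/29 + 1 = 54/29 ≈ 1.862 bits/symbol.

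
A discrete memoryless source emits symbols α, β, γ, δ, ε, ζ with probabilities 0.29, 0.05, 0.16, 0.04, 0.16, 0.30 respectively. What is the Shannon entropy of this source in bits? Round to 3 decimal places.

H = −Σ pᵢ log₂ pᵢ.
−0.29·log₂(0.29) = 0.5179
−0.05·log₂(0.05) = 0.2161
−0.16·log₂(0.16) = 0.4230
−0.04·log₂(0.04) = 0.1858
−0.16·log₂(0.16) = 0.4230
−0.30·log₂(0.30) = 0.5211
Sum ≈ 2.2869 → 2.287 bits.

2.287 bits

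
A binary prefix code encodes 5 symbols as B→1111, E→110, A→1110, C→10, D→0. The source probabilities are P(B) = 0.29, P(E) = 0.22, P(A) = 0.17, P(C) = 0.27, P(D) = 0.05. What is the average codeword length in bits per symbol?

3.09 bits/symbol

L̄ = Σ pᵢ·ℓᵢ = 0.29·4 + 0.22·3 + 0.17·4 + 0.27·2 + 0.05·1 = 3.09 bits/symbol.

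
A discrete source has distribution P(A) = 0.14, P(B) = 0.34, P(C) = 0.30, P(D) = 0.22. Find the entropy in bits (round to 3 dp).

1.928 bits

H = −Σ pᵢ log₂ pᵢ.
−0.14·log₂(0.14) = 0.3971
−0.34·log₂(0.34) = 0.5292
−0.30·log₂(0.30) = 0.5211
−0.22·log₂(0.22) = 0.4806
Sum ≈ 1.9279 → 1.928 bits.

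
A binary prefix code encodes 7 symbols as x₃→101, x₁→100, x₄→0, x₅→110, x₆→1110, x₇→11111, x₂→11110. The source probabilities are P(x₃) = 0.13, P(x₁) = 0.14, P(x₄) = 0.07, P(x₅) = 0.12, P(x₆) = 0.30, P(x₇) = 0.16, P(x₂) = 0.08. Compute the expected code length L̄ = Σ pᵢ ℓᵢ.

3.64 bits/symbol

L̄ = Σ pᵢ·ℓᵢ = 0.13·3 + 0.14·3 + 0.07·1 + 0.12·3 + 0.30·4 + 0.16·5 + 0.08·5 = 3.64 bits/symbol.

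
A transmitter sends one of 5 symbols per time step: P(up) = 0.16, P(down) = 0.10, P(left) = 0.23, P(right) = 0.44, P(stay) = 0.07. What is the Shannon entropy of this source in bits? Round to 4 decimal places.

2.0326 bits

H = −Σ pᵢ log₂ pᵢ.
−0.16·log₂(0.16) = 0.4230
−0.10·log₂(0.10) = 0.3322
−0.23·log₂(0.23) = 0.4877
−0.44·log₂(0.44) = 0.5211
−0.07·log₂(0.07) = 0.2686
Sum ≈ 2.0326 → 2.0326 bits.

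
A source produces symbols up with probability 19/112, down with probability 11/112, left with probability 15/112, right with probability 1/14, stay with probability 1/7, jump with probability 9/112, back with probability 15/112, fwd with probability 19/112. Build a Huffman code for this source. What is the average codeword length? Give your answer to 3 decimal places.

2.982 bits/symbol

Repeatedly combine the two least-probable nodes; the expected code length is the sum of the merged weights.
merge 1/14 + 9/112 → 17/112
merge 11/112 + 15/112 → 13/56
merge 15/112 + 1/7 → 31/112
merge 17/112 + 19/112 → 9/28
merge 19/112 + 13/56 → 45/112
merge 31/112 + 9/28 → 67/112
merge 45/112 + 67/112 → 1
L = 17/112 + 13/56 + 31/112 + 9/28 + 45/112 + 67/112 + 1 = 167/56 ≈ 2.982 bits/symbol.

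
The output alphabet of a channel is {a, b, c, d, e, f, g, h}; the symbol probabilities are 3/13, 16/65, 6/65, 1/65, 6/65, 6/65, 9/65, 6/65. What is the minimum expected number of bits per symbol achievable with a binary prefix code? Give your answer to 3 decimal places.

Repeatedly combine the two least-probable nodes; the expected code length is the sum of the merged weights.
merge 1/65 + 6/65 → 7/65
merge 6/65 + 6/65 → 12/65
merge 6/65 + 7/65 → 1/5
merge 9/65 + 12/65 → 21/65
merge 1/5 + 3/13 → 28/65
merge 16/65 + 21/65 → 37/65
merge 28/65 + 37/65 → 1
L = 7/65 + 12/65 + 1/5 + 21/65 + 28/65 + 37/65 + 1 = 183/65 ≈ 2.815 bits/symbol.

2.815 bits/symbol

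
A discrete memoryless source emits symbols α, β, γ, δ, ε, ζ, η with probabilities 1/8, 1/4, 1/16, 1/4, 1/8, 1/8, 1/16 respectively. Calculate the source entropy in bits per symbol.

2.625 bits

Each probability is a power of 1/2, so log₂(1/p) is an integer.
H = Σ p·log₂(1/p) = 1/8·3 + 1/4·2 + 1/16·4 + 1/4·2 + 1/8·3 + 1/8·3 + 1/16·4 = 2.625 bits.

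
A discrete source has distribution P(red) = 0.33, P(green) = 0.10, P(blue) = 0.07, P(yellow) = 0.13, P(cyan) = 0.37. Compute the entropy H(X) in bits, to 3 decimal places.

H = −Σ pᵢ log₂ pᵢ.
−0.33·log₂(0.33) = 0.5278
−0.10·log₂(0.10) = 0.3322
−0.07·log₂(0.07) = 0.2686
−0.13·log₂(0.13) = 0.3826
−0.37·log₂(0.37) = 0.5307
Sum ≈ 2.0419 → 2.042 bits.

2.042 bits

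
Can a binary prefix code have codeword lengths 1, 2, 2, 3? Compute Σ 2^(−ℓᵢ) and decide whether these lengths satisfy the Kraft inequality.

With common denominator 2^3 = 8: Σ 2^(−ℓᵢ) = 4/8 + 2/8 + 2/8 + 1/8 = 9/8 = 1.125.
Kraft's inequality requires Σ ≤ 1; here Σ = 1.125 > 1, so no such prefix code exists.

1.125; no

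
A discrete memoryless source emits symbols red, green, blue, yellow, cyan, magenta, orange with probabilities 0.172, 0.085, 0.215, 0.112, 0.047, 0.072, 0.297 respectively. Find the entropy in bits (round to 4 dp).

H = −Σ pᵢ log₂ pᵢ.
−0.172·log₂(0.172) = 0.4368
−0.085·log₂(0.085) = 0.3023
−0.215·log₂(0.215) = 0.4768
−0.112·log₂(0.112) = 0.3537
−0.047·log₂(0.047) = 0.2073
−0.072·log₂(0.072) = 0.2733
−0.297·log₂(0.297) = 0.5202
Sum ≈ 2.5704 → 2.5704 bits.

2.5704 bits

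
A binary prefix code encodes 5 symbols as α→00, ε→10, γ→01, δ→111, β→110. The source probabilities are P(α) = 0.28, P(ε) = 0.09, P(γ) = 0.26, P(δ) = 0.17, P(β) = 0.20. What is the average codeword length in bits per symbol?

2.37 bits/symbol

L̄ = Σ pᵢ·ℓᵢ = 0.28·2 + 0.09·2 + 0.26·2 + 0.17·3 + 0.20·3 = 2.37 bits/symbol.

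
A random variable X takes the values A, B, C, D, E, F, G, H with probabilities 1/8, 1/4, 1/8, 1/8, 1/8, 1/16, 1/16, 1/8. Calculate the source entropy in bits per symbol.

2.875 bits

Each probability is a power of 1/2, so log₂(1/p) is an integer.
H = Σ p·log₂(1/p) = 1/8·3 + 1/4·2 + 1/8·3 + 1/8·3 + 1/8·3 + 1/16·4 + 1/16·4 + 1/8·3 = 2.875 bits.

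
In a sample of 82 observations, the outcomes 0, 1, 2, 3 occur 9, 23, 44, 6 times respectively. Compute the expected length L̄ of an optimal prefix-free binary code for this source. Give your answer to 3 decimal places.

Probabilities are the counts divided by 82.
Repeatedly combine the two least-probable nodes; the expected code length is the sum of the merged weights.
merge 3/41 + 9/82 → 15/82
merge 15/82 + 23/82 → 19/41
merge 19/41 + 22/41 → 1
L = 15/82 + 19/41 + 1 = 135/82 ≈ 1.646 bits/symbol.

1.646 bits/symbol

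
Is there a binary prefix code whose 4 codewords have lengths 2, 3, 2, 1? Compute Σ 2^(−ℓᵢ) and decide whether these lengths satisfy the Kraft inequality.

1.125; no

With common denominator 2^3 = 8: Σ 2^(−ℓᵢ) = 2/8 + 1/8 + 2/8 + 4/8 = 9/8 = 1.125.
Kraft's inequality requires Σ ≤ 1; here Σ = 1.125 > 1, so no such prefix code exists.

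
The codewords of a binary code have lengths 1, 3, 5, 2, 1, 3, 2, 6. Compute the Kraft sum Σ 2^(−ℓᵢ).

1.796875

With common denominator 2^6 = 64: Σ 2^(−ℓᵢ) = 32/64 + 8/64 + 2/64 + 16/64 + 32/64 + 8/64 + 16/64 + 1/64 = 115/64 = 1.796875.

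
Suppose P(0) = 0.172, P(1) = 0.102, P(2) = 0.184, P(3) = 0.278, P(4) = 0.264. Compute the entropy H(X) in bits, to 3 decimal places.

2.243 bits

H = −Σ pᵢ log₂ pᵢ.
−0.172·log₂(0.172) = 0.4368
−0.102·log₂(0.102) = 0.3359
−0.184·log₂(0.184) = 0.4494
−0.278·log₂(0.278) = 0.5134
−0.264·log₂(0.264) = 0.5072
Sum ≈ 2.2428 → 2.243 bits.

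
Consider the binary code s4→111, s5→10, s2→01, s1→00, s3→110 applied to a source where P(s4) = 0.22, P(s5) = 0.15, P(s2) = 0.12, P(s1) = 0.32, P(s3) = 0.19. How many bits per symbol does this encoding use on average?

2.41 bits/symbol

L̄ = Σ pᵢ·ℓᵢ = 0.22·3 + 0.15·2 + 0.12·2 + 0.32·2 + 0.19·3 = 2.41 bits/symbol.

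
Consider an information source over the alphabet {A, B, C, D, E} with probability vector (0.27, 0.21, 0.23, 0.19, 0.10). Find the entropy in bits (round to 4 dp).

H = −Σ pᵢ log₂ pᵢ.
−0.27·log₂(0.27) = 0.5100
−0.21·log₂(0.21) = 0.4728
−0.23·log₂(0.23) = 0.4877
−0.19·log₂(0.19) = 0.4552
−0.10·log₂(0.10) = 0.3322
Sum ≈ 2.2579 → 2.2579 bits.

2.2579 bits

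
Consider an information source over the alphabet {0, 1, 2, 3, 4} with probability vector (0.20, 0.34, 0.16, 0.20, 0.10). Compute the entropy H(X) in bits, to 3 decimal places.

2.213 bits

H = −Σ pᵢ log₂ pᵢ.
−0.20·log₂(0.20) = 0.4644
−0.34·log₂(0.34) = 0.5292
−0.16·log₂(0.16) = 0.4230
−0.20·log₂(0.20) = 0.4644
−0.10·log₂(0.10) = 0.3322
Sum ≈ 2.2132 → 2.213 bits.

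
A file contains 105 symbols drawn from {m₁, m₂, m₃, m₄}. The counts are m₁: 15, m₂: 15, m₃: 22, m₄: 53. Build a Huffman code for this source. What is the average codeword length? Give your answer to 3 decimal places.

1.781 bits/symbol

Probabilities are the counts divided by 105.
Repeatedly combine the two least-probable nodes; the expected code length is the sum of the merged weights.
merge 1/7 + 1/7 → 2/7
merge 22/105 + 2/7 → 52/105
merge 52/105 + 53/105 → 1
L = 2/7 + 52/105 + 1 = 187/105 ≈ 1.781 bits/symbol.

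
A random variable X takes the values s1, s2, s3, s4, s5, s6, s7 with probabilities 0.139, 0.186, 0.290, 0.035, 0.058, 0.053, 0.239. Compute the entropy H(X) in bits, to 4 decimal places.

2.4906 bits

H = −Σ pᵢ log₂ pᵢ.
−0.139·log₂(0.139) = 0.3957
−0.186·log₂(0.186) = 0.4514
−0.290·log₂(0.290) = 0.5179
−0.035·log₂(0.035) = 0.1693
−0.058·log₂(0.058) = 0.2383
−0.053·log₂(0.053) = 0.2246
−0.239·log₂(0.239) = 0.4935
Sum ≈ 2.4906 → 2.4906 bits.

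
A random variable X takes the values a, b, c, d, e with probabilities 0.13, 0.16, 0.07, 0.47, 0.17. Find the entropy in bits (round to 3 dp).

H = −Σ pᵢ log₂ pᵢ.
−0.13·log₂(0.13) = 0.3826
−0.16·log₂(0.16) = 0.4230
−0.07·log₂(0.07) = 0.2686
−0.47·log₂(0.47) = 0.5120
−0.17·log₂(0.17) = 0.4346
Sum ≈ 2.0208 → 2.021 bits.

2.021 bits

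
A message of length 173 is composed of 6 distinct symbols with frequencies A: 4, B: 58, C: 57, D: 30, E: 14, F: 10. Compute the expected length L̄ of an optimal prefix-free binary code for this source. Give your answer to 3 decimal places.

Probabilities are the counts divided by 173.
Repeatedly combine the two least-probable nodes; the expected code length is the sum of the merged weights.
merge 4/173 + 10/173 → 14/173
merge 14/173 + 14/173 → 28/173
merge 28/173 + 30/173 → 58/173
merge 57/173 + 58/173 → 115/173
merge 58/173 + 115/173 → 1
L = 14/173 + 28/173 + 58/173 + 115/173 + 1 = 388/173 ≈ 2.243 bits/symbol.

2.243 bits/symbol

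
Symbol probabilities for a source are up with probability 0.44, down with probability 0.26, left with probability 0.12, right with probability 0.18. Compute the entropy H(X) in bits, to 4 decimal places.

1.8388 bits

H = −Σ pᵢ log₂ pᵢ.
−0.44·log₂(0.44) = 0.5211
−0.26·log₂(0.26) = 0.5053
−0.12·log₂(0.12) = 0.3671
−0.18·log₂(0.18) = 0.4453
Sum ≈ 1.8388 → 1.8388 bits.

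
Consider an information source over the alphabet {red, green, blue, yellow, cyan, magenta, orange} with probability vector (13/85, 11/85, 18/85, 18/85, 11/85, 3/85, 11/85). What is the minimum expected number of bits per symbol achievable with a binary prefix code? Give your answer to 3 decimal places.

Repeatedly combine the two least-probable nodes; the expected code length is the sum of the merged weights.
merge 3/85 + 11/85 → 14/85
merge 11/85 + 11/85 → 22/85
merge 13/85 + 14/85 → 27/85
merge 18/85 + 18/85 → 36/85
merge 22/85 + 27/85 → 49/85
merge 36/85 + 49/85 → 1
L = 14/85 + 22/85 + 27/85 + 36/85 + 49/85 + 1 = 233/85 ≈ 2.741 bits/symbol.

2.741 bits/symbol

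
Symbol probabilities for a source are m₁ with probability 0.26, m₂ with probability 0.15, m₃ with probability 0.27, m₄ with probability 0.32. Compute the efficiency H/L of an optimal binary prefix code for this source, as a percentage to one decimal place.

97.6%

Entropy H = −Σ p log₂ p ≈ 1.9519 bits.
Huffman merges: 3/20+13/50→41/100; 27/100+8/25→59/100; 41/100+59/100→1. L = 2 ≈ 2.0000.
Efficiency = H/L = 1.9519/2.0000 = 97.6%.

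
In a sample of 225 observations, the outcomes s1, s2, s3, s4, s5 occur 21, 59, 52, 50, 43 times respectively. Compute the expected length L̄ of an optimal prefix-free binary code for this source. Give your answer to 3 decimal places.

2.284 bits/symbol

Probabilities are the counts divided by 225.
Repeatedly combine the two least-probable nodes; the expected code length is the sum of the merged weights.
merge 7/75 + 43/225 → 64/225
merge 2/9 + 52/225 → 34/75
merge 59/225 + 64/225 → 41/75
merge 34/75 + 41/75 → 1
L = 64/225 + 34/75 + 41/75 + 1 = 514/225 ≈ 2.284 bits/symbol.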